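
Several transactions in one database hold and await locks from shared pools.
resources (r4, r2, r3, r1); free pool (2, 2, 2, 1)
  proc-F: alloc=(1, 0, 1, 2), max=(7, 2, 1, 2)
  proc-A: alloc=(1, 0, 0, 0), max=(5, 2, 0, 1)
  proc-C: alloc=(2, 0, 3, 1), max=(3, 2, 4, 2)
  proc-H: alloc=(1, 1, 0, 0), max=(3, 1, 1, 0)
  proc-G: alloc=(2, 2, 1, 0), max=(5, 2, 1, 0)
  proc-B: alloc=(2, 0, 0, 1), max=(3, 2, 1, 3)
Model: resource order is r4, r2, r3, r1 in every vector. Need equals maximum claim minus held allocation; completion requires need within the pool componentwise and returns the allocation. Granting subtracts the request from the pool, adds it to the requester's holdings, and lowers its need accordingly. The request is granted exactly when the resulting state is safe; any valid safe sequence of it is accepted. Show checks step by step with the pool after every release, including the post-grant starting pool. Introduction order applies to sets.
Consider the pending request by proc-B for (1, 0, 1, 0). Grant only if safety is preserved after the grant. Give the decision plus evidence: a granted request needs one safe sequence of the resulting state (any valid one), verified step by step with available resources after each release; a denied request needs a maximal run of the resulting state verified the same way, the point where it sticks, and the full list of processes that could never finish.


GRANT — the state after the grant stays safe, e.g. via proc-C, proc-G, proc-H, proc-F, proc-A, proc-B.
Key observation: (1, 2, 1, 1) free after granting still covers proc-C first, and each release covers the next.
Verifying the post-grant state step by step:
  pool = (1, 2, 1, 1)
  proc-C: need (1, 2, 1, 1) fits (1, 2, 1, 1); releases (2, 0, 3, 1), pool now (3, 2, 4, 2)
  proc-G: need (3, 0, 0, 0) fits (3, 2, 4, 2); releases (2, 2, 1, 0), pool now (5, 4, 5, 2)
  proc-H: need (2, 0, 1, 0) fits (5, 4, 5, 2); releases (1, 1, 0, 0), pool now (6, 5, 5, 2)
  proc-F: need (6, 2, 0, 0) fits (6, 5, 5, 2); releases (1, 0, 1, 2), pool now (7, 5, 6, 4)
  proc-A: need (4, 2, 0, 1) fits (7, 5, 6, 4); releases (1, 0, 0, 0), pool now (8, 5, 6, 4)
  proc-B: need (0, 2, 0, 2) fits (8, 5, 6, 4); releases (3, 0, 1, 1), pool now (11, 5, 7, 5)


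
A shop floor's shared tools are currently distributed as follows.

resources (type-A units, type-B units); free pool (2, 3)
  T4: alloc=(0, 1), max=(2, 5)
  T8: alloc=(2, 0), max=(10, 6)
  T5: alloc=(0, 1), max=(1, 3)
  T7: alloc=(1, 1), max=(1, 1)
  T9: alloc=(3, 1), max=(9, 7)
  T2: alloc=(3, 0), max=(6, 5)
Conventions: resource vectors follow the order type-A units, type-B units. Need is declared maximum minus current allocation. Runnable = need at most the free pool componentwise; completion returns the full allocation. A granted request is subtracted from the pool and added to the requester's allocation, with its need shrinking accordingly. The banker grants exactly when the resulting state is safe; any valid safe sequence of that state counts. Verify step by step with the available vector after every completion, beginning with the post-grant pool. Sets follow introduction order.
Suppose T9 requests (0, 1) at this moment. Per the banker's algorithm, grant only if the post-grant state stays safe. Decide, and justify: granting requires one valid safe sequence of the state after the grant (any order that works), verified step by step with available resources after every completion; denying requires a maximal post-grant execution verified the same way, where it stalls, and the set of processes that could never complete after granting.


GRANT — the state after the grant stays safe, e.g. via T5, T7, T4, T2, T9, T8.
Key observation: after the grant the pool drops to (2, 2), which still lets T5 finish first and unwind the rest.
Verifying the post-grant state step by step:
  pool = (2, 2)
  run T5 (needs (1, 2), free (2, 2)); after release of (0, 1) the pool is (2, 3)
  run T7 (needs (0, 0), free (2, 3)); after release of (1, 1) the pool is (3, 4)
  run T4 (needs (2, 4), free (3, 4)); after release of (0, 1) the pool is (3, 5)
  run T2 (needs (3, 5), free (3, 5)); after release of (3, 0) the pool is (6, 5)
  run T9 (needs (6, 5), free (6, 5)); after release of (3, 2) the pool is (9, 7)
  run T8 (needs (8, 6), free (9, 7)); after release of (2, 0) the pool is (11, 7)


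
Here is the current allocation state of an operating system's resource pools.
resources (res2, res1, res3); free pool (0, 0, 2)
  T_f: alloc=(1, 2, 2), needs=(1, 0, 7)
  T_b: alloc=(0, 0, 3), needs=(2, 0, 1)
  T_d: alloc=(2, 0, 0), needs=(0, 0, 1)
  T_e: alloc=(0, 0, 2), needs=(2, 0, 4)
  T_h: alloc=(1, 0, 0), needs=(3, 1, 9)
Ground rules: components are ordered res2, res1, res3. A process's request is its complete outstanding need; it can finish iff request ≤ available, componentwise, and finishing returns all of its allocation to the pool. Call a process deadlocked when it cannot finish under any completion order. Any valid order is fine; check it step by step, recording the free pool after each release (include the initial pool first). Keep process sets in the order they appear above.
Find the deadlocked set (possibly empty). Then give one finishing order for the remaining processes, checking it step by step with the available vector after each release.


No process is deadlocked.
Key observation: beginning at T_d, releases accumulate fast enough that every process eventually fits.
A valid finishing order for the others: T_d, T_b, T_e, T_f, T_h. Walking it through:
  pool = (0, 0, 2)
  T_d needs (0, 0, 1) <= (0, 0, 2) -> finishes; pool += (2, 0, 0) = (2, 0, 2)
  T_b needs (2, 0, 1) <= (2, 0, 2) -> finishes; pool += (0, 0, 3) = (2, 0, 5)
  T_e needs (2, 0, 4) <= (2, 0, 5) -> finishes; pool += (0, 0, 2) = (2, 0, 7)
  T_f needs (1, 0, 7) <= (2, 0, 7) -> finishes; pool += (1, 2, 2) = (3, 2, 9)
  T_h needs (3, 1, 9) <= (3, 2, 9) -> finishes; pool += (1, 0, 0) = (4, 2, 9)


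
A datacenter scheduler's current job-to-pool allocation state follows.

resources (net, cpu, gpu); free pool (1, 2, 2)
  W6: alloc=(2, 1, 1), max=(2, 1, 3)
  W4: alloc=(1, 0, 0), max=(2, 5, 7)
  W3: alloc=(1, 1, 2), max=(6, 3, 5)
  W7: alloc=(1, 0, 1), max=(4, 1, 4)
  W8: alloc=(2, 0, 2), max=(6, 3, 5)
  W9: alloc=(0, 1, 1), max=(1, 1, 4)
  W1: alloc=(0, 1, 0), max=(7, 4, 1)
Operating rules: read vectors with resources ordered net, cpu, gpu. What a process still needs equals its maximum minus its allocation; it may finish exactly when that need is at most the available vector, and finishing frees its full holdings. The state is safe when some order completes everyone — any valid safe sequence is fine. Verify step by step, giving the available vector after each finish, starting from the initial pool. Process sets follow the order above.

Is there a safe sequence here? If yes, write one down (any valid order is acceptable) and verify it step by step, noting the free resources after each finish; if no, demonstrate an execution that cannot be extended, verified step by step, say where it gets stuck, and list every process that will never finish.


SAFE. One safe sequence: W6, W7, W8, W3, W9, W1, W4.
Key observation: the first exact fit in this order is W6 — it needs (0, 0, 2) with (1, 2, 2) free, meeting a requested resource to the last unit.
Verifying each step:
  pool = (1, 2, 2)
  run W6 (needs (0, 0, 2), free (1, 2, 2)); after release of (2, 1, 1) the pool is (3, 3, 3)
  run W7 (needs (3, 1, 3), free (3, 3, 3)); after release of (1, 0, 1) the pool is (4, 3, 4)
  run W8 (needs (4, 3, 3), free (4, 3, 4)); after release of (2, 0, 2) the pool is (6, 3, 6)
  run W3 (needs (5, 2, 3), free (6, 3, 6)); after release of (1, 1, 2) the pool is (7, 4, 8)
  run W9 (needs (1, 0, 3), free (7, 4, 8)); after release of (0, 1, 1) the pool is (7, 5, 9)
  run W1 (needs (7, 3, 1), free (7, 5, 9)); after release of (0, 1, 0) the pool is (7, 6, 9)
  run W4 (needs (1, 5, 7), free (7, 6, 9)); after release of (1, 0, 0) the pool is (8, 6, 9)


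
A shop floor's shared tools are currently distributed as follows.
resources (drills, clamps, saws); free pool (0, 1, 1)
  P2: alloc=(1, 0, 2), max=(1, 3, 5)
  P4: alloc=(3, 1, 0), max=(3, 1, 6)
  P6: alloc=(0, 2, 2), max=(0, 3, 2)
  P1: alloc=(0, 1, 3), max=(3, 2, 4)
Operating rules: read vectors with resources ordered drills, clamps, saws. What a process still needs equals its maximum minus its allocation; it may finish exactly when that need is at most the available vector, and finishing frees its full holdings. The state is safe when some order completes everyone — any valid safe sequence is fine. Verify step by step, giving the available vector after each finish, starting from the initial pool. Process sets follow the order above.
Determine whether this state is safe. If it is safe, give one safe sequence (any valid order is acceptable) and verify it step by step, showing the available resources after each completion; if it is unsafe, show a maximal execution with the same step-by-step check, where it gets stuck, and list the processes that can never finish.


UNSAFE — no complete ordering exists.
Key observation: after P6, P2 the pool peaks at (1, 3, 5), and each blocked process is short somewhere: P4 on saws; P1 on drills.
The run P6, P2 cannot be extended any further. Verifying each step:
  pool = (0, 1, 1)
  P6 needs (0, 1, 0) <= (0, 1, 1) -> finishes; pool += (0, 2, 2) = (0, 3, 3)
  P2 needs (0, 3, 3) <= (0, 3, 3) -> finishes; pool += (1, 0, 2) = (1, 3, 5)
  P4 still needs (0, 0, 6) but only (1, 3, 5) is free — short on saws
  P1 still needs (3, 1, 1) but only (1, 3, 5) is free — short on drills
Processes that can never finish: P4 and P1.


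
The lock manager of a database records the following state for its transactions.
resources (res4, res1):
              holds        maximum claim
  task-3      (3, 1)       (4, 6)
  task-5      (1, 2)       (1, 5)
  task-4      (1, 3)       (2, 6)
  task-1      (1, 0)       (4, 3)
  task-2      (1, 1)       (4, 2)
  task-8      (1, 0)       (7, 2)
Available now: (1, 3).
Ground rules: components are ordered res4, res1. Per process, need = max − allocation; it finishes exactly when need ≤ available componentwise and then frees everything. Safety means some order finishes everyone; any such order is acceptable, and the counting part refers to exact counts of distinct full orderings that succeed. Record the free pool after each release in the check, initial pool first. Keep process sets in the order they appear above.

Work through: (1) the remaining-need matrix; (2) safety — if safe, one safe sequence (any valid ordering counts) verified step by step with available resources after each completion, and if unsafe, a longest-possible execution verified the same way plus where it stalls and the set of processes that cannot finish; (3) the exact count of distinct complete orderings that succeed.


(1) Remaining need (order res4, res1):
  task-3: (1, 5)
  task-5: (0, 3)
  task-4: (1, 3)
  task-1: (3, 3)
  task-2: (3, 1)
  task-8: (6, 2)
(2) SAFE, for example via the order task-5, task-3, task-2, task-1, task-4, task-8.
Key observation: task-5 is the earliest step where a requested resource binds exactly: need (0, 3), pool (1, 3) at its turn.
Step-by-step check:
  pool = (1, 3)
  run task-5 (needs (0, 3), free (1, 3)); after release of (1, 2) the pool is (2, 5)
  run task-3 (needs (1, 5), free (2, 5)); after release of (3, 1) the pool is (5, 6)
  run task-2 (needs (3, 1), free (5, 6)); after release of (1, 1) the pool is (6, 7)
  run task-1 (needs (3, 3), free (6, 7)); after release of (1, 0) the pool is (7, 7)
  run task-4 (needs (1, 3), free (7, 7)); after release of (1, 3) the pool is (8, 10)
  run task-8 (needs (6, 2), free (8, 10)); after release of (1, 0) the pool is (9, 10)
(3) Precisely 60 of the possible complete orderings are safe sequences.


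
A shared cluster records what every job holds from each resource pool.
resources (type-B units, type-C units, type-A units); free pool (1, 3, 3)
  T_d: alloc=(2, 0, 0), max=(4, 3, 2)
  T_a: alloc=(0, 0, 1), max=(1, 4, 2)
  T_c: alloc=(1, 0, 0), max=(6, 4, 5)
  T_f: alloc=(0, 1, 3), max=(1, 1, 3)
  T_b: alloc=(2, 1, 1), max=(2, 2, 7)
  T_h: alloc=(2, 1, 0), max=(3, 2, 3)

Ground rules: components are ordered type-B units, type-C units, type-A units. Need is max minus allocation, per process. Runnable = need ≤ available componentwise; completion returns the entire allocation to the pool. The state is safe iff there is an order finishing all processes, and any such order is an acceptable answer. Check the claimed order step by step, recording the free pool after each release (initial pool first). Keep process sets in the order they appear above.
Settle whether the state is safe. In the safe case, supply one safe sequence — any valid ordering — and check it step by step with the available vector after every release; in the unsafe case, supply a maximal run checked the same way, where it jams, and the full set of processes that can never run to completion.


SAFE. One safe sequence: T_h, T_f, T_b, T_a, T_d, T_c.
Key observation: at T_h the run first touches a limit — (1, 1, 3) against (1, 3, 3), exact on a resource it actually requests.
Step-by-step check:
  pool = (1, 3, 3)
  T_h needs (1, 1, 3) <= (1, 3, 3) -> finishes; pool += (2, 1, 0) = (3, 4, 3)
  T_f needs (1, 0, 0) <= (3, 4, 3) -> finishes; pool += (0, 1, 3) = (3, 5, 6)
  T_b needs (0, 1, 6) <= (3, 5, 6) -> finishes; pool += (2, 1, 1) = (5, 6, 7)
  T_a needs (1, 4, 1) <= (5, 6, 7) -> finishes; pool += (0, 0, 1) = (5, 6, 8)
  T_d needs (2, 3, 2) <= (5, 6, 8) -> finishes; pool += (2, 0, 0) = (7, 6, 8)
  T_c needs (5, 4, 5) <= (7, 6, 8) -> finishes; pool += (1, 0, 0) = (8, 6, 8)


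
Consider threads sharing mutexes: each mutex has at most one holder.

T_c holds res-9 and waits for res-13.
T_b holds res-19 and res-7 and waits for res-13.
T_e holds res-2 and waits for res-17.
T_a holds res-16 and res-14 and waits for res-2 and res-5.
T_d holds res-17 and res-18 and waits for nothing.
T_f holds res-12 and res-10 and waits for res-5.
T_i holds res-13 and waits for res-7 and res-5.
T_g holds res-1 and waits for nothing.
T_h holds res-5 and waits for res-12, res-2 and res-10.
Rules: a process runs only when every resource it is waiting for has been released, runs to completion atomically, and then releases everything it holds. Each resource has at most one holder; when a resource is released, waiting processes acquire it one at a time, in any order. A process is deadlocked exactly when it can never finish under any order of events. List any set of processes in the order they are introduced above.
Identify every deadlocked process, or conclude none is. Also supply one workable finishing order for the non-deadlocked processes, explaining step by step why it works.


Deadlocked: T_c, T_b, T_a, T_f, T_i and T_h.
Key observation: the knot is the closed ring of waits T_i -> T_b -> T_i; T_f and T_h are caught in further circular waits and T_c and T_a wait into the deadlock from upstream.
The rest can finish in the order T_d, T_g, T_e.
Check, step by step:
  T_d: no waits; runs immediately, freeing res-17 and res-18
  T_g: no waits; runs immediately, freeing res-1
  T_e: everything it awaited (res-17) is free; runs, freeing res-2


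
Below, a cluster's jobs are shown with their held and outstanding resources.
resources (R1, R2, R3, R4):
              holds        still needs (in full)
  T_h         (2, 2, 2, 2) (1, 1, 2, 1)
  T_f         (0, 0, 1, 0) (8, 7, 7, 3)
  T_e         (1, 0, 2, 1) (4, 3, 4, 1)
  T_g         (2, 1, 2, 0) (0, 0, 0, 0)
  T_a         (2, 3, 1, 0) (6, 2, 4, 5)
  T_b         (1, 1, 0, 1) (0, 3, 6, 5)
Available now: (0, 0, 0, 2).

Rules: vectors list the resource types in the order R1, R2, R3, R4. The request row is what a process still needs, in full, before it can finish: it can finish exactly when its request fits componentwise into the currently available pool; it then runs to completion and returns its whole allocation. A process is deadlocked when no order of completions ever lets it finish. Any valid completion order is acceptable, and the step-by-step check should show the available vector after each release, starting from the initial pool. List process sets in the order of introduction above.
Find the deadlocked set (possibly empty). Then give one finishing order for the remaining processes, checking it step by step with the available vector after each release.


The deadlocked set is empty.
Key observation: no deadlock: T_g fits now, and the freed resources carry the rest through.
One completion order for the rest: T_g, T_h, T_e, T_b, T_a, T_f. Walking it through:
  pool = (0, 0, 0, 2)
  run T_g (needs (0, 0, 0, 0), free (0, 0, 0, 2)); after release of (2, 1, 2, 0) the pool is (2, 1, 2, 2)
  run T_h (needs (1, 1, 2, 1), free (2, 1, 2, 2)); after release of (2, 2, 2, 2) the pool is (4, 3, 4, 4)
  run T_e (needs (4, 3, 4, 1), free (4, 3, 4, 4)); after release of (1, 0, 2, 1) the pool is (5, 3, 6, 5)
  run T_b (needs (0, 3, 6, 5), free (5, 3, 6, 5)); after release of (1, 1, 0, 1) the pool is (6, 4, 6, 6)
  run T_a (needs (6, 2, 4, 5), free (6, 4, 6, 6)); after release of (2, 3, 1, 0) the pool is (8, 7, 7, 6)
  run T_f (needs (8, 7, 7, 3), free (8, 7, 7, 6)); after release of (0, 0, 1, 0) the pool is (8, 7, 8, 6)


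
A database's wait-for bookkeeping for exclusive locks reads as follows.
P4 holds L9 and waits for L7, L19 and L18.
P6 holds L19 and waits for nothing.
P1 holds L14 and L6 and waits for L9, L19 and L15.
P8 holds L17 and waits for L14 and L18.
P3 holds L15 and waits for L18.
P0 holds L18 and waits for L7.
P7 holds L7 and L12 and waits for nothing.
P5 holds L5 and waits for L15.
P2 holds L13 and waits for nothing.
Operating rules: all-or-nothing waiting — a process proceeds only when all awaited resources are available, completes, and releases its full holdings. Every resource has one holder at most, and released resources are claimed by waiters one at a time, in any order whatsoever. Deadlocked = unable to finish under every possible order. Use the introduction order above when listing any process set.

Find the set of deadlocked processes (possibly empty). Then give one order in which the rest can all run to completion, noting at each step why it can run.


The deadlocked set is empty.
Key observation: there is no circular wait here — follow any chain and it reaches a process that is free to run now.
One completion order for the rest: P7, P6, P0, P3, P4, P5, P1, P8, P2.
Walking it through:
  P7 waits on nothing -> runs at once and releases L7 and L12
  P6 waits on nothing -> runs at once and releases L19
  P0: everything it awaited (L7) is free; runs, freeing L18
  P3: everything it awaited (L18) is free; runs, freeing L15
  P4: everything it awaited (L7, L19 and L18) is free; runs, freeing L9
  P5: everything it awaited (L15) is free; runs, freeing L5
  P1: everything it awaited (L9, L19 and L15) is free; runs, freeing L14 and L6
  P8: everything it awaited (L14 and L18) is free; runs, freeing L17
  P2 waits on nothing -> runs at once and releases L13


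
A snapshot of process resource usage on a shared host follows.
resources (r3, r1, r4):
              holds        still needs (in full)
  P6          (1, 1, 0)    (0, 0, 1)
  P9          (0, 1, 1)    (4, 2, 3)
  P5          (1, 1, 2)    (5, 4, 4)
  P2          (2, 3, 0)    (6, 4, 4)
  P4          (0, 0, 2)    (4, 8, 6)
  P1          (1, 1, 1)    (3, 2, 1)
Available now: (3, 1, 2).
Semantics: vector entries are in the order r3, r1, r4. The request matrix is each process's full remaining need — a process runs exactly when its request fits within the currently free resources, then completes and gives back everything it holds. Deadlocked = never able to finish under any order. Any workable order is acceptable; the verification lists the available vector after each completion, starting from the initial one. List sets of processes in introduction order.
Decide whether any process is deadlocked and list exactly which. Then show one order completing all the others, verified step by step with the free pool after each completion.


No process is deadlocked.
Key observation: P6 can run right away; the returned allocation unlocks the remaining processes in turn.
The rest can finish in the order P6, P1, P9, P5, P2, P4. Walking it through:
  pool = (3, 1, 2)
  P6 needs (0, 0, 1) <= (3, 1, 2) -> finishes; pool += (1, 1, 0) = (4, 2, 2)
  P1 needs (3, 2, 1) <= (4, 2, 2) -> finishes; pool += (1, 1, 1) = (5, 3, 3)
  P9 needs (4, 2, 3) <= (5, 3, 3) -> finishes; pool += (0, 1, 1) = (5, 4, 4)
  P5 needs (5, 4, 4) <= (5, 4, 4) -> finishes; pool += (1, 1, 2) = (6, 5, 6)
  P2 needs (6, 4, 4) <= (6, 5, 6) -> finishes; pool += (2, 3, 0) = (8, 8, 6)
  P4 needs (4, 8, 6) <= (8, 8, 6) -> finishes; pool += (0, 0, 2) = (8, 8, 8)


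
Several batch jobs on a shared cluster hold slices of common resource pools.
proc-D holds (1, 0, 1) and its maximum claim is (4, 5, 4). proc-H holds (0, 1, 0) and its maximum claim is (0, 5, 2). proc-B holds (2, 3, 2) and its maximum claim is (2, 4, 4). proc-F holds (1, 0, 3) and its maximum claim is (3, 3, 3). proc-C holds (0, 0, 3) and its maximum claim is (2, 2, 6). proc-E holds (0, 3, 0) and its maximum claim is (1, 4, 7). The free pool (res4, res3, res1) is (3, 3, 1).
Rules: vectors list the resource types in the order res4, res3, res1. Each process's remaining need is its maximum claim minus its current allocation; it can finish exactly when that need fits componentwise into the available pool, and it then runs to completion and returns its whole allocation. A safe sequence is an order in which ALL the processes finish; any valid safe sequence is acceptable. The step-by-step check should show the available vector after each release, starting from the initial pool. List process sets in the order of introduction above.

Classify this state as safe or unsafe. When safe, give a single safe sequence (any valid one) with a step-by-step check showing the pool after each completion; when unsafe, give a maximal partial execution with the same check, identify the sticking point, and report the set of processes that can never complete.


SAFE. One safe sequence: proc-F, proc-C, proc-B, proc-H, proc-E, proc-D.
Key observation: the order's first zero-slack moment is proc-F ((2, 3, 0) needed, (3, 3, 1) free — a requested resource with nothing to spare).
Step-by-step check:
  pool = (3, 3, 1)
  proc-F needs (2, 3, 0) <= (3, 3, 1) -> finishes; pool += (1, 0, 3) = (4, 3, 4)
  proc-C needs (2, 2, 3) <= (4, 3, 4) -> finishes; pool += (0, 0, 3) = (4, 3, 7)
  proc-B needs (0, 1, 2) <= (4, 3, 7) -> finishes; pool += (2, 3, 2) = (6, 6, 9)
  proc-H needs (0, 4, 2) <= (6, 6, 9) -> finishes; pool += (0, 1, 0) = (6, 7, 9)
  proc-E needs (1, 1, 7) <= (6, 7, 9) -> finishes; pool += (0, 3, 0) = (6, 10, 9)
  proc-D needs (3, 5, 3) <= (6, 10, 9) -> finishes; pool += (1, 0, 1) = (7, 10, 10)


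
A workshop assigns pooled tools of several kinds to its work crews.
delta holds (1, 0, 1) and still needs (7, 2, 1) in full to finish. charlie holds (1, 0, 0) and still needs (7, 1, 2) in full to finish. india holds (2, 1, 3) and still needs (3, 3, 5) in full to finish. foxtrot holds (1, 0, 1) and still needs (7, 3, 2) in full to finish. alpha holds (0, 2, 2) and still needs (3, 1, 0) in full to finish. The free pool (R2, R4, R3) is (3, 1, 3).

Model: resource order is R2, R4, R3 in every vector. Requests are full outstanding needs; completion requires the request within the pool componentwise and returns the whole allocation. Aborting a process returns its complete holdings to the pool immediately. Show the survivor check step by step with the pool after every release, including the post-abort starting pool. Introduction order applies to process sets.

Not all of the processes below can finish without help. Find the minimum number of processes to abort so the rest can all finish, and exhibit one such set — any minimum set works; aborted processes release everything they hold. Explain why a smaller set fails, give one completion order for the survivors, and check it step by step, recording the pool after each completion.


The answer: abort delta and foxtrot.
Key observation: before aborting delta and foxtrot, charlie was permanently blocked — no order could ever run it; afterwards it completes at step 3.
Why nothing smaller works — every single abort fails: delta alone leaves charlie blocked (short on R2); charlie alone leaves delta blocked (short on R2); india alone leaves delta blocked (short on R2); foxtrot alone leaves delta blocked (short on R2); alpha alone leaves delta blocked (short on R2).
Survivors finish in the order: alpha, india, charlie. Verifying each step (pool after the aborts first):
  pool = (5, 1, 5)
  alpha needs (3, 1, 0) <= (5, 1, 5) -> finishes; pool += (0, 2, 2) = (5, 3, 7)
  india needs (3, 3, 5) <= (5, 3, 7) -> finishes; pool += (2, 1, 3) = (7, 4, 10)
  charlie needs (7, 1, 2) <= (7, 4, 10) -> finishes; pool += (1, 0, 0) = (8, 4, 10)


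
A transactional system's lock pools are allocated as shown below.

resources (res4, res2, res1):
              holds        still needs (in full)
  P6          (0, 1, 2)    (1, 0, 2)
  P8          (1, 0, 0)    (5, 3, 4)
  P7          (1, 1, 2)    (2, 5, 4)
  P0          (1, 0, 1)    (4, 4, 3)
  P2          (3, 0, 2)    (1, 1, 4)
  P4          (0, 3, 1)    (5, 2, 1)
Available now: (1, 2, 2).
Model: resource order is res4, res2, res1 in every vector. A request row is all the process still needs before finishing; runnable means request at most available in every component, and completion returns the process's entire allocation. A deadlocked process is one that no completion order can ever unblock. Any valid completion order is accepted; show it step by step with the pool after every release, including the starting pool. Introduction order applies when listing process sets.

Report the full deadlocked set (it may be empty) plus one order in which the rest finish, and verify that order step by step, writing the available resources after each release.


Deadlocked set: P8, P7, P0 and P4.
Key observation: after P6, P2 the pool peaks at (4, 3, 6), and each blocked process is short somewhere: P8 on res4; P7 on res2; P0 on res2; P4 on res4.
The rest can finish in the order P6, P2. Step-by-step check:
  pool = (1, 2, 2)
  P6 needs (1, 0, 2) <= (1, 2, 2) -> finishes; pool += (0, 1, 2) = (1, 3, 4)
  P2 needs (1, 1, 4) <= (1, 3, 4) -> finishes; pool += (3, 0, 2) = (4, 3, 6)
None of the blocked processes ever fits:
  P8 cannot run: need (5, 3, 4) vs free (4, 3, 6) (insufficient res4)
  P7 cannot run: need (2, 5, 4) vs free (4, 3, 6) (insufficient res2)
  P0 cannot run: need (4, 4, 3) vs free (4, 3, 6) (insufficient res2)
  P4 cannot run: need (5, 2, 1) vs free (4, 3, 6) (insufficient res4)


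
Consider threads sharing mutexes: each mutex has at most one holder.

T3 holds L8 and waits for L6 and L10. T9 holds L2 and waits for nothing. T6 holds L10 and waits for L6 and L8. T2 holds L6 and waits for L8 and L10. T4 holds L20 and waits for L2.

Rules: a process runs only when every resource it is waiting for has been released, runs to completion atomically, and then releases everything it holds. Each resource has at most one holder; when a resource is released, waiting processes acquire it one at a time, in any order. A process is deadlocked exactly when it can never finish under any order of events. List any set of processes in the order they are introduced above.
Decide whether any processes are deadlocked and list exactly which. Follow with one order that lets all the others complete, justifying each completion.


The deadlocked set is T3, T6 and T2.
Key observation: along T3 -> T6 -> T3, each member waits on what the next one holds — a deadlock; T2 is caught in further circular waits.
A valid finishing order for the others: T9, T4.
Step-by-step check:
  T9: no waits; runs immediately, freeing L2
  T4 waits on L2 — all released -> runs and releases L20


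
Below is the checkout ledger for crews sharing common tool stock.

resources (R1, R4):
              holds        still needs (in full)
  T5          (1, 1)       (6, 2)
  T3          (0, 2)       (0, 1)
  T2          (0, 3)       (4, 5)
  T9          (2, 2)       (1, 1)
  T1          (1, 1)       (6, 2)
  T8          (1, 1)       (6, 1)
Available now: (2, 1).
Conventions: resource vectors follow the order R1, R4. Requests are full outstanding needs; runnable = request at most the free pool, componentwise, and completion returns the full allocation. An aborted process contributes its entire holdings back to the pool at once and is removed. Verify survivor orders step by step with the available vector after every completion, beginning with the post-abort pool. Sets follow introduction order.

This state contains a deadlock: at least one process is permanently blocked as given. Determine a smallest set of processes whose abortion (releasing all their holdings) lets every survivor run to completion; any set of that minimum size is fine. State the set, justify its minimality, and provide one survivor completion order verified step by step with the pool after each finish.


Abort T5 and T1.
Key observation: the deadlocked T8 becomes finishable only because T5 and T1 released (2, 2); it completes at step 2 below.
Why nothing smaller works — every single abort fails: T5 alone leaves T1 blocked (short on R1); T3 alone leaves T5 blocked (short on R1); T2 alone leaves T5 blocked (short on R1); T9 alone leaves T5 blocked (short on R1); T1 alone leaves T5 blocked (short on R1); T8 alone leaves T5 blocked (short on R1).
One survivor order: T9, T8, T2, T3. Walking it through (post-abort pool first):
  pool = (4, 3)
  T9: need (1, 1) fits (4, 3); releases (2, 2), pool now (6, 5)
  T8: need (6, 1) fits (6, 5); releases (1, 1), pool now (7, 6)
  T2: need (4, 5) fits (7, 6); releases (0, 3), pool now (7, 9)
  T3: need (0, 1) fits (7, 9); releases (0, 2), pool now (7, 11)


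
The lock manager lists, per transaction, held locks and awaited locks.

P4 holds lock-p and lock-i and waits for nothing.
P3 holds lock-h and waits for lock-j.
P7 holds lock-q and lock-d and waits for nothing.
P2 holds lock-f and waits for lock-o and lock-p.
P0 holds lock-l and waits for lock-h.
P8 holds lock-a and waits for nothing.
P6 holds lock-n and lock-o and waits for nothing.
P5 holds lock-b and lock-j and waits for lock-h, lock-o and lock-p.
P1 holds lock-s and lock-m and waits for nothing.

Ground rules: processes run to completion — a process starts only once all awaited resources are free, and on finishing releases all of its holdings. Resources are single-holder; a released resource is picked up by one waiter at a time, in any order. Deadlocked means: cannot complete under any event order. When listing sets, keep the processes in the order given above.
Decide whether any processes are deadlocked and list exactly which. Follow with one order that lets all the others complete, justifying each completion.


Deadlocked: P3, P0 and P5.
Key observation: the waits loop around P3 -> P5 -> P3 with no way out; P0 waits into the deadlock from upstream.
The rest can finish in the order P7, P6, P1, P8, P4, P2.
Check, step by step:
  P7: no waits; runs immediately, freeing lock-q and lock-d
  P6: no waits; runs immediately, freeing lock-n and lock-o
  P1: no waits; runs immediately, freeing lock-s and lock-m
  P8: no waits; runs immediately, freeing lock-a
  P4: no waits; runs immediately, freeing lock-p and lock-i
  run P2 (all its waits — lock-o and lock-p — are resolved); releases lock-f


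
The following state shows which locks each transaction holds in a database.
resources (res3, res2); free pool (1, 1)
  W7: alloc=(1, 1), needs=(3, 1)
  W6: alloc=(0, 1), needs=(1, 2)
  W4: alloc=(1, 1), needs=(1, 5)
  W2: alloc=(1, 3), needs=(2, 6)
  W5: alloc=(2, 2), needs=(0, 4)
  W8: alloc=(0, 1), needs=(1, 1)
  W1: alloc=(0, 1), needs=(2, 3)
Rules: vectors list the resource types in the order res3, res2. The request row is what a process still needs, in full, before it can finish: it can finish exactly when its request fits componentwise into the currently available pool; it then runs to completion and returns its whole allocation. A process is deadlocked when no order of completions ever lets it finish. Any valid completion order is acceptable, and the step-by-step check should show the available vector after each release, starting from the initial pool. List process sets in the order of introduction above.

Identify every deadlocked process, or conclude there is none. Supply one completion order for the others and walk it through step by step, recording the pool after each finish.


Deadlocked: W7, W4, W2, W5 and W1.
Key observation: after W8, W6 the pool peaks at (1, 3), and each blocked process is short somewhere: W7 on res3; W4 on res2; W2 on res3, res2; W5 on res2; W1 on res3.
The rest can finish in the order W8, W6. Step-by-step check:
  pool = (1, 1)
  W8: need (1, 1) fits (1, 1); releases (0, 1), pool now (1, 2)
  W6: need (1, 2) fits (1, 2); releases (0, 1), pool now (1, 3)
None of the blocked processes ever fits:
  W7 still needs (3, 1) but only (1, 3) is free — short on res3
  W4 still needs (1, 5) but only (1, 3) is free — short on res2
  W2 still needs (2, 6) but only (1, 3) is free — short on res3 and res2
  W5 still needs (0, 4) but only (1, 3) is free — short on res2
  W1 still needs (2, 3) but only (1, 3) is free — short on res3


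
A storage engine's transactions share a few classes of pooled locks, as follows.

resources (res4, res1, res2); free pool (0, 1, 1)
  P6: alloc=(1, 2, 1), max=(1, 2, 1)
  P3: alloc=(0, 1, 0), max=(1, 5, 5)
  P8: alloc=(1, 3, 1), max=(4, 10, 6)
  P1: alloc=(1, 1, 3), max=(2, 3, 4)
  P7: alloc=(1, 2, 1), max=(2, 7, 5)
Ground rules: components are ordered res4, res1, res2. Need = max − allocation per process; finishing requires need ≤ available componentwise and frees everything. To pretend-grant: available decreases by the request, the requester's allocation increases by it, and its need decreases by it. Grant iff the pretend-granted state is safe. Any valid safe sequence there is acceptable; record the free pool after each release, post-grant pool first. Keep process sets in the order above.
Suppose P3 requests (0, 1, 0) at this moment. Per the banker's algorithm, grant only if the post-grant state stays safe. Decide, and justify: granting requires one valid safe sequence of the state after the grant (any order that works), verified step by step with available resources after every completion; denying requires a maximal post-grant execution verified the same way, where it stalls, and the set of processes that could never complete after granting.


GRANT: granting preserves safety; a valid post-grant sequence is P6, P1, P3, P7, P8.
Key observation: granting shrinks the pool to (0, 0, 1), yet P6 still fits and the chain goes through.
Step-by-step check of the post-grant state:
  pool = (0, 0, 1)
  P6: need (0, 0, 0) fits (0, 0, 1); releases (1, 2, 1), pool now (1, 2, 2)
  P1: need (1, 2, 1) fits (1, 2, 2); releases (1, 1, 3), pool now (2, 3, 5)
  P3: need (1, 3, 5) fits (2, 3, 5); releases (0, 2, 0), pool now (2, 5, 5)
  P7: need (1, 5, 4) fits (2, 5, 5); releases (1, 2, 1), pool now (3, 7, 6)
  P8: need (3, 7, 5) fits (3, 7, 6); releases (1, 3, 1), pool now (4, 10, 7)


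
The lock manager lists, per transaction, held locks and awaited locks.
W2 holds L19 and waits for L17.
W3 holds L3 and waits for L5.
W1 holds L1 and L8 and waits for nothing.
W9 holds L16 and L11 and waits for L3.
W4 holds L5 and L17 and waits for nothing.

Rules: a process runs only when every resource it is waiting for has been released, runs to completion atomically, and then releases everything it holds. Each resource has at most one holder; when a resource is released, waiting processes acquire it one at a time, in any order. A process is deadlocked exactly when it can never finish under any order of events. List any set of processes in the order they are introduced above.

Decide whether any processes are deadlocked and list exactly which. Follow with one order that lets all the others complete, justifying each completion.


No process is deadlocked.
Key observation: the wait graph is acyclic; completion cascades from the unblocked processes through everyone else.
A valid finishing order for the others: W4, W3, W1, W2, W9.
Walking it through:
  W4: no waits; runs immediately, freeing L5 and L17
  W3: everything it awaited (L5) is free; runs, freeing L3
  W1: no waits; runs immediately, freeing L1 and L8
  W2: everything it awaited (L17) is free; runs, freeing L19
  W9: everything it awaited (L3) is free; runs, freeing L16 and L11


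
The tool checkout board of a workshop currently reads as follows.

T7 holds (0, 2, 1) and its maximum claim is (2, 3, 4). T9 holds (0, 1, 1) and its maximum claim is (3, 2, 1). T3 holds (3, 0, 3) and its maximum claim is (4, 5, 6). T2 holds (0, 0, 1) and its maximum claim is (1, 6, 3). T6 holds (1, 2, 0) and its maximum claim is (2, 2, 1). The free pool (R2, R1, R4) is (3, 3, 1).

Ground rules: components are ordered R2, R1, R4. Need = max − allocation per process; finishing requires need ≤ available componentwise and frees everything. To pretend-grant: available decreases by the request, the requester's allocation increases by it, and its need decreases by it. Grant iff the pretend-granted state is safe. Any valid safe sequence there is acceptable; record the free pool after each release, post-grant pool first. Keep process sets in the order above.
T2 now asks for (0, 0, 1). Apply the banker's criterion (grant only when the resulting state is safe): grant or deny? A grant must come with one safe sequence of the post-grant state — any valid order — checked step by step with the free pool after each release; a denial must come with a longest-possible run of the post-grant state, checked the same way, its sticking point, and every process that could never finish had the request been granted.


GRANT — the state after the grant stays safe, e.g. via T9, T6, T2, T3, T7.
Key observation: the grant leaves (3, 3, 0) free — enough for T9, whose release restarts the cascade.
Step-by-step check of the post-grant state:
  pool = (3, 3, 0)
  T9 needs (3, 1, 0) <= (3, 3, 0) -> finishes; pool += (0, 1, 1) = (3, 4, 1)
  T6 needs (1, 0, 1) <= (3, 4, 1) -> finishes; pool += (1, 2, 0) = (4, 6, 1)
  T2 needs (1, 6, 1) <= (4, 6, 1) -> finishes; pool += (0, 0, 2) = (4, 6, 3)
  T3 needs (1, 5, 3) <= (4, 6, 3) -> finishes; pool += (3, 0, 3) = (7, 6, 6)
  T7 needs (2, 1, 3) <= (7, 6, 6) -> finishes; pool += (0, 2, 1) = (7, 8, 7)


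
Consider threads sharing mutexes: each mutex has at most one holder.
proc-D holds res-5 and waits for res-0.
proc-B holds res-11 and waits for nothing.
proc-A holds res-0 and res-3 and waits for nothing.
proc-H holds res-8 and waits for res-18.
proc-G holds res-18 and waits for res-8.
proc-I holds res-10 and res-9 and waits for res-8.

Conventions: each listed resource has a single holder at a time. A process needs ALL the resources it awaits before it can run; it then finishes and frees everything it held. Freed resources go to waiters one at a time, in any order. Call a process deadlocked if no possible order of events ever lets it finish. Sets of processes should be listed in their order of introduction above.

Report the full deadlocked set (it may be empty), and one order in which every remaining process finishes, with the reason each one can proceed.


Deadlocked: proc-H, proc-G and proc-I.
Key observation: the waits loop around proc-H -> proc-G -> proc-H with no way out; proc-I waits into the deadlock from upstream.
A valid finishing order for the others: proc-A, proc-B, proc-D.
Check, step by step:
  run proc-A (it waits on nothing); releases res-0 and res-3
  run proc-B (it waits on nothing); releases res-11
  proc-D waits on res-0 — all released -> runs and releases res-5


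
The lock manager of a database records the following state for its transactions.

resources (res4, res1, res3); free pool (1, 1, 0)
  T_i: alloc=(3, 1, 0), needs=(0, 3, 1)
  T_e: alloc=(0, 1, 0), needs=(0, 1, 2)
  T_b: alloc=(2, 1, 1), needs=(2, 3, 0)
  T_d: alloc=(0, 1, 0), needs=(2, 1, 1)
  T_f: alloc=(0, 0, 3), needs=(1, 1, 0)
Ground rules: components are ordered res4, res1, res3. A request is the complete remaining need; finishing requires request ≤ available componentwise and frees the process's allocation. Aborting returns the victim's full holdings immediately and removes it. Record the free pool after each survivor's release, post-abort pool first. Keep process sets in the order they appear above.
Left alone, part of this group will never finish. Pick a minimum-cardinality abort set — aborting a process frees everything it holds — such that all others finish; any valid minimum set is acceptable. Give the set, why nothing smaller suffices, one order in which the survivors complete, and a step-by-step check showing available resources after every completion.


Abort T_i.
Key observation: before aborting T_i, T_d was permanently blocked — no order could ever run it; afterwards it completes at step 2.
Why nothing smaller works: aborting no one leaves the state deadlocked as given.
One survivor order: T_f, T_d, T_e, T_b. Walking it through (post-abort pool first):
  pool = (4, 2, 0)
  T_f: need (1, 1, 0) fits (4, 2, 0); releases (0, 0, 3), pool now (4, 2, 3)
  T_d: need (2, 1, 1) fits (4, 2, 3); releases (0, 1, 0), pool now (4, 3, 3)
  T_e: need (0, 1, 2) fits (4, 3, 3); releases (0, 1, 0), pool now (4, 4, 3)
  T_b: need (2, 3, 0) fits (4, 4, 3); releases (2, 1, 1), pool now (6, 5, 4)
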